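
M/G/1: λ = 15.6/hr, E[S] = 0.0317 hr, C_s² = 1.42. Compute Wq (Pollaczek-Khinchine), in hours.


ρ = λ·E[S] = 15.6·0.0317 = 0.4945
E[S²] = E[S]²(1+C_s²) = 0.0317²·(1+1.42) = 0.002432
Wq = λ·E[S²]/(2(1−ρ)) = 15.6·0.002432/(2·0.5055) = 0.03753 hr

Final: 0.03753 hr


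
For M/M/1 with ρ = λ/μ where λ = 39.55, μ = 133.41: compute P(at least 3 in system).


ρ = 39.55/133.41 = 0.2965
P(N ≥ n) = ρ^n = 0.2965^3 = 0.026054

Final: 0.026054


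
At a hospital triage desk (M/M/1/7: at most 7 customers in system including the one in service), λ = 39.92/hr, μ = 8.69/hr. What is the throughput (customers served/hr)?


ρ = 4.5938; P_K = (1−ρ)ρ^7/(1−ρ^8) = 0.782319
λ_eff = λ(1 − P_K) = 39.92·(1 − 0.782319) = 39.92·0.217681 = 8.6898 /hr

Final: 8.6898 /hr


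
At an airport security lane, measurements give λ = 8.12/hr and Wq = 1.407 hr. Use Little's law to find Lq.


Lq = λWq = 8.12·1.407 = 11.4248

Final: 11.4248


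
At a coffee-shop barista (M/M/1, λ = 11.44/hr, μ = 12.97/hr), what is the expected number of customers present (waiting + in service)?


ρ = λ/μ = 11.44/12.97 = 0.8820
L = ρ/(1−ρ) = 0.8820/(1 − 0.8820) = 0.8820/0.1180 = 7.4771

Final: 7.4771


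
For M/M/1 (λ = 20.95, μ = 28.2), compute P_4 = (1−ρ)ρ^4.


ρ = 20.95/28.2 = 0.7429
P_n = (1−ρ)·ρ^n = (1 − 0.7429)·0.7429^4 = 0.2571·0.304607 = 0.078312

Final: 0.078312


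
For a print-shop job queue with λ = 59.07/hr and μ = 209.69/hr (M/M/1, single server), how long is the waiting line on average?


ρ = 59.07/209.69 = 0.2817
Lq = ρ²/(1−ρ) = 0.07936/0.7183 = 0.1105

Final: 0.1105


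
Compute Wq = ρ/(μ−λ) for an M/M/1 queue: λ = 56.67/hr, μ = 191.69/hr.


ρ = 56.67/191.69 = 0.2956
Wq = ρ/(μ−λ) = 0.2956/(191.69 − 56.67) = 0.2956/135.02 = 0.002190 hr

Final: 0.002190 hr


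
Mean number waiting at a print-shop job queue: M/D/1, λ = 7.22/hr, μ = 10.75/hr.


ρ = 7.22/10.75 = 0.6716
M/D/1: Lq = ρ²/(2(1−ρ)) = 0.4511/(2·0.3284) = 0.68685

Final: 0.68685


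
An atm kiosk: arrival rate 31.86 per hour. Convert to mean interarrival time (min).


Mean interarrival time = 1/λ = 1/31.86 hour = 0.03139 hour
In minutes: 0.03139 × 60 = 1.8832 min

Final: 1.8832 min


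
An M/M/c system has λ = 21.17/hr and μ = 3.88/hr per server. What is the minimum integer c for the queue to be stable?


Stability requires cμ > λ ⇔ c > λ/μ.
λ/μ = 21.17/3.88 = 5.4562
Minimum integer c = ⌊5.4562⌋ + 1 = 6
Check: 6·3.88 = 23.28 > 21.17, while 5·3.88 = 19.40 ≤ 21.17

Final: 6 servers


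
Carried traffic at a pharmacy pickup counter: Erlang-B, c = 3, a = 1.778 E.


B(3,1.778) = 0.176906 (Erlang-B)
Carried load = a(1 − B) = 1.778·(1 − 0.176906) = 1.778·0.823094 = 1.4635 E

Final: 1.4635 Erlangs


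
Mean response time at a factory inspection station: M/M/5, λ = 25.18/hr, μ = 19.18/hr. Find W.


a = 1.3128; ρ = 0.2626; P₀ = 0.268851
Lq = P₀·a^c·ρ/(c!(1−ρ)²) = 0.004218
Wq = Lq/λ = 0.004218/25.18 = 0.0001675 hr
W = Wq + 1/μ = 0.0001675 + 0.05214 = 0.05231 hr

Final: 0.05231 hr


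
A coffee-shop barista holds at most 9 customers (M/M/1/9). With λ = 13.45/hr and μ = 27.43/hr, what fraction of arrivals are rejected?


ρ = λ/μ = 13.45/27.43 = 0.4903
P_K = (1−ρ)ρ^K/(1−ρ^(K+1)) = (0.5097·0.001639)/(1 − 0.0008035)
= 0.0008351/0.999197 = 0.0008358

Final: 0.0008358


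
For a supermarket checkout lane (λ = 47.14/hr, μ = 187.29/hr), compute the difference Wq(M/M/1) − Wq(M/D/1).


ρ = 47.14/187.29 = 0.2517
Wq(M/M/1) = ρ/(μ−λ) = 0.2517/140.15 = 0.001796 hr
Wq(M/D/1) = ρ/(2(μ−λ)) = 0.0008979 hr
Savings = 0.001796 − 0.0008979 = 0.0008979 hr

Final: 0.0008979 hr


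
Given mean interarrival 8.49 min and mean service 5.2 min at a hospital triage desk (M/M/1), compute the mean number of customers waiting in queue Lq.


λ = 60/8.49 = 7.0671 /hr
μ = 60/5.2 = 11.5385 /hr
ρ = λ/μ = 7.0671/11.5385 = 0.6125
Lq = ρ²/(1−ρ) = 0.3751/0.3875 = 0.9681

Final: 0.9681


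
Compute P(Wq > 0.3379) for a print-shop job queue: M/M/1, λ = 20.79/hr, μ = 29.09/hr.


ρ = 20.79/29.09 = 0.7147
P(Wq > t) = ρ·e^{−(μ−λ)t} = 0.7147·e^{−2.8046}
= 0.7147·0.060533 = 0.043261

Final: 0.043261


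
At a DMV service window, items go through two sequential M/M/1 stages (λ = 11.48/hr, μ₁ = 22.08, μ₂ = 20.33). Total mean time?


Each node sees arrival rate λ = 11.48/hr (tandem ⇒ throughput preserved).
W₁ = 1/(μ₁−λ) = 1/(22.08−11.48) = 0.09434 hr
W₂ = 1/(μ₂−λ) = 1/(20.33−11.48) = 0.11299 hr
W_total = W₁ + W₂ = 0.09434 + 0.11299 = 0.20733 hr

Final: 0.20733 hr


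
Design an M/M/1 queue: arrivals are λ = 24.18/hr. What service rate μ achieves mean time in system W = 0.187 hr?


W = 1/(μ−λ) ⇒ μ − λ = 1/W = 1/0.187 = 5.3476
μ = λ + 1/W = 24.18 + 5.3476 = 29.5276 per hr

Final: 29.5276 /hr


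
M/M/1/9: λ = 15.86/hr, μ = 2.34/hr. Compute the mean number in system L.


ρ = 15.86/2.34 = 6.7778
L = ρ[1 − (K+1)ρ^K + Kρ^(K+1)] / [(1−ρ)(1−ρ^(K+1))]
Numerator: 6.7778·(1 − 10·30184635.105435 + 9·204584749.047947) = 10433822208.223093
Denominator: (-5.7778)·(-204584748.047947) = 1182045210.943696
L = 10433822208.223093/1182045210.943696 = 8.8269

Final: 8.8269


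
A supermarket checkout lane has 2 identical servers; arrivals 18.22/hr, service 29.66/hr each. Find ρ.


ρ = λ/(cμ) = 18.22/(2·29.66) = 18.22/59.32 = 0.3071

Final: 0.3071


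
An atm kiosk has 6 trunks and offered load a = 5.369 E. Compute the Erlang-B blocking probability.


B(c,a) = (a^c/c!) / Σ_{k=0}^{c} a^k/k!
a^6/6! = 33.268095
Σ terms (k=0..6): 1.00000 + 5.36900 + 14.41308 + 25.79461 + 34.62281 + 37.17798 + 33.26809 = 151.645578
B = 33.268095/151.645578 = 0.219381

Final: 0.219381


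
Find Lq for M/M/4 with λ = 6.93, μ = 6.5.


a = λ/μ = 1.0662; ρ = a/4 = 0.2665
P₀ = 0.343657
Lq = P₀·a^c·ρ / (c!·(1−ρ)²) = 0.343657·1.29205·0.2665/(24·0.53797)
= 0.009166

Final: 0.009166


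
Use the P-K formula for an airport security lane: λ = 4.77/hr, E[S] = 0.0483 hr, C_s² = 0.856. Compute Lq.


ρ = λ·E[S] = 4.77·0.0483 = 0.2304
Lq = ρ²(1+C_s²)/(2(1−ρ)) = 0.05308·(1+0.856)/(2·0.7696)
= 0.05308·1.8560/1.5392 = 0.06400

Final: 0.06400


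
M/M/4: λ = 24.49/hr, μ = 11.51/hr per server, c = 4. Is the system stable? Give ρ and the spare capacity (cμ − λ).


Total capacity cμ = 4·11.51 = 46.04/hr
ρ = λ/(cμ) = 24.49/46.04 = 0.5319
Stable ⇔ ρ < 1: YES
Spare capacity = cμ − λ = 46.04 − 24.49 = 21.55/hr

Final: ρ = 0.5319; stable; margin = 21.55/hr


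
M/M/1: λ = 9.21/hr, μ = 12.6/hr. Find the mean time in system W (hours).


W = 1/(μ−λ) = 1/(12.6 − 9.21) = 1/3.39 = 0.2950 hr

Final: 0.2950 hr


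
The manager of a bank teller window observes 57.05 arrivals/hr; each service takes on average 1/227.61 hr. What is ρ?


ρ = λ/μ = 57.05/227.61 = 0.2506

Final: 0.2506


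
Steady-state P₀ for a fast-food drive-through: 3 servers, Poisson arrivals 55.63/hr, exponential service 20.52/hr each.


a = λ/μ = 55.63/20.52 = 2.7110; ρ = a/c = 0.9037
Σ_{k=0}^{2} a^k/k! (terms k=0..2) = 1.00000 + 2.71101 + 3.67480 = 7.38581
Tail: a^3/(3!(1−ρ)) = 19.92485/(6·0.09633) = 34.47369
P₀ = 1/(7.38581 + 34.47369) = 1/41.85950 = 0.023889

Final: 0.023889


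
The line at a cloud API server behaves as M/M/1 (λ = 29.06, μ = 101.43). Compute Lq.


ρ = 29.06/101.43 = 0.2865
Lq = ρ²/(1−ρ) = 0.08208/0.7135 = 0.1150

Final: 0.1150


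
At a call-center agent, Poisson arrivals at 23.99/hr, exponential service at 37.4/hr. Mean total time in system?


W = 1/(μ−λ) = 1/(37.4 − 23.99) = 1/13.41 = 0.07457 hr

Final: 0.07457 hr


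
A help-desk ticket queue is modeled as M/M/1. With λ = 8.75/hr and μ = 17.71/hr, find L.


ρ = λ/μ = 8.75/17.71 = 0.4941
L = ρ/(1−ρ) = 0.4941/(1 − 0.4941) = 0.4941/0.5059 = 0.9766

Final: 0.9766


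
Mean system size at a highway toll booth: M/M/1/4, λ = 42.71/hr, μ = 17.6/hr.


ρ = 42.71/17.6 = 2.4267
L = ρ[1 − (K+1)ρ^K + Kρ^(K+1)] / [(1−ρ)(1−ρ^(K+1))]
Numerator: 2.4267·(1 − 5·34.679084 + 4·84.155890) = 398.533178
Denominator: (-1.4267)·(-83.155890) = 118.638886
L = 398.533178/118.638886 = 3.3592

Final: 3.3592


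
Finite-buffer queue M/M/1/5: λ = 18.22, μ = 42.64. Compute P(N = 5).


ρ = λ/μ = 18.22/42.64 = 0.4273
P_K = (1−ρ)ρ^K/(1−ρ^(K+1)) = (0.5727·0.014245)/(1 − 0.006087)
= 0.008158/0.993913 = 0.008208

Final: 0.008208


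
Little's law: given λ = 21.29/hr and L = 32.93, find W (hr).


W = L/λ = 32.93/21.29 = 1.5467 hr

Final: 1.5467 hr


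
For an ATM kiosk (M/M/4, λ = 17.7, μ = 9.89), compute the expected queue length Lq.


a = λ/μ = 1.7897; ρ = a/4 = 0.4474
P₀ = 0.163395
Lq = P₀·a^c·ρ / (c!·(1−ρ)²) = 0.163395·10.25907·0.4474/(24·0.30534)
= 0.10234

Final: 0.10234


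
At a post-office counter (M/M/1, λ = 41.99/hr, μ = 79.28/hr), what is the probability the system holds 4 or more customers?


ρ = 41.99/79.28 = 0.5296
P(N ≥ n) = ρ^n = 0.5296^4 = 0.078692

Final: 0.078692


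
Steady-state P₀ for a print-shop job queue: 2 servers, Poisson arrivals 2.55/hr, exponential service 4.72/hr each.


a = λ/μ = 2.55/4.72 = 0.5403; ρ = a/c = 0.2701
Σ_{k=0}^{1} a^k/k! (terms k=0..1) = 1.00000 + 0.54025 = 1.54025
Tail: a^2/(2!(1−ρ)) = 0.29187/(2·0.7299) = 0.19995
P₀ = 1/(1.54025 + 0.19995) = 1/1.74020 = 0.574646

Final: 0.574646


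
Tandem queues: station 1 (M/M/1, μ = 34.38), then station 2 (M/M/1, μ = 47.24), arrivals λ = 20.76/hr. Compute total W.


Each node sees arrival rate λ = 20.76/hr (tandem ⇒ throughput preserved).
W₁ = 1/(μ₁−λ) = 1/(34.38−20.76) = 0.07342 hr
W₂ = 1/(μ₂−λ) = 1/(47.24−20.76) = 0.03776 hr
W_total = W₁ + W₂ = 0.07342 + 0.03776 = 0.11119 hr

Final: 0.11119 hr


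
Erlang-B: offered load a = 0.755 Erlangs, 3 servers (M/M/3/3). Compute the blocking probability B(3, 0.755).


B(c,a) = (a^c/c!) / Σ_{k=0}^{c} a^k/k!
a^3/3! = 0.071728
Σ terms (k=0..3): 1.00000 + 0.75500 + 0.28501 + 0.07173 = 2.111741
B = 0.071728/2.111741 = 0.033966

Final: 0.033966


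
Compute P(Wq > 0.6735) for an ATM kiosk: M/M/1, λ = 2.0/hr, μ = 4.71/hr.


ρ = 2.0/4.71 = 0.4246
P(Wq > t) = ρ·e^{−(μ−λ)t} = 0.4246·e^{−1.8252}
= 0.4246·0.161188 = 0.068445

Final: 0.068445


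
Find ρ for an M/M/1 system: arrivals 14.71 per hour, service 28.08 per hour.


ρ = λ/μ = 14.71/28.08 = 0.5239

Final: 0.5239


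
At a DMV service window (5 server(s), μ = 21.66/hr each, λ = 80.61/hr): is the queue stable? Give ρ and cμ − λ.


Total capacity cμ = 5·21.66 = 108.30/hr
ρ = λ/(cμ) = 80.61/108.30 = 0.7443
Stable ⇔ ρ < 1: YES
Spare capacity = cμ − λ = 108.30 − 80.61 = 27.69/hr

Final: ρ = 0.7443; stable; margin = 27.69/hr


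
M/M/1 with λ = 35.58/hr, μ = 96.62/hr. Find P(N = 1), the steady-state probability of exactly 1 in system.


ρ = 35.58/96.62 = 0.3682
P_n = (1−ρ)·ρ^n = (1 − 0.3682)·0.3682^1 = 0.6318·0.368247 = 0.232641

Final: 0.232641


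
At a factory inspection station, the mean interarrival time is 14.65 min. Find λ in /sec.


λ = 1/(interarrival time) in consistent units.
1 second = 0.0166667 min, so λ = 0.0166667/14.65 = 0.001138 per second

Final: 0.001138 /sec


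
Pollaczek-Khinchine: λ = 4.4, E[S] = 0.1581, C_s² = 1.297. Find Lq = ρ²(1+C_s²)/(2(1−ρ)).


ρ = λ·E[S] = 4.4·0.1581 = 0.6956
Lq = ρ²(1+C_s²)/(2(1−ρ)) = 0.4839·(1+1.297)/(2·0.3044)
= 0.4839·2.2970/0.6087 = 1.82605

Final: 1.82605


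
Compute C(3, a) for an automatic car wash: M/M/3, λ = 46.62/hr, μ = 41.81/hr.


a = λ/μ = 1.1150; ρ = a/3 = 0.3717
P₀ = 0.322118 (from M/M/c formula)
C(c,a) = [a^c/(c!(1−ρ))]·P₀ = [1.38636/(6·0.6283)]·0.322118
= 0.36774·0.322118 = 0.118457

Final: 0.118457


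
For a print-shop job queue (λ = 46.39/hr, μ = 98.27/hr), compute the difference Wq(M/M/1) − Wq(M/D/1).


ρ = 46.39/98.27 = 0.4721
Wq(M/M/1) = ρ/(μ−λ) = 0.4721/51.88 = 0.009099 hr
Wq(M/D/1) = ρ/(2(μ−λ)) = 0.004550 hr
Savings = 0.009099 − 0.004550 = 0.004550 hr

Final: 0.004550 hr


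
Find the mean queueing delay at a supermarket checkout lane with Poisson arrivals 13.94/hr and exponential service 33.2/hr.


ρ = 13.94/33.2 = 0.4199
Wq = ρ/(μ−λ) = 0.4199/(33.2 − 13.94) = 0.4199/19.26 = 0.02180 hr

Final: 0.02180 hr


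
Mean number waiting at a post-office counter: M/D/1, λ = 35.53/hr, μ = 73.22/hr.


ρ = 35.53/73.22 = 0.4852
M/D/1: Lq = ρ²/(2(1−ρ)) = 0.2355/(2·0.5148) = 0.22872

Final: 0.22872


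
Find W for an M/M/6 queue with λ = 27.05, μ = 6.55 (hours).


a = 4.1298; ρ = 0.6883; P₀ = 0.014361
Lq = P₀·a^c·ρ/(c!(1−ρ)²) = 0.70099
Wq = Lq/λ = 0.70099/27.05 = 0.02591 hr
W = Wq + 1/μ = 0.02591 + 0.15267 = 0.17859 hr

Final: 0.17859 hr


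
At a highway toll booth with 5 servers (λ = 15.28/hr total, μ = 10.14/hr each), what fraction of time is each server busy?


ρ = λ/(cμ) = 15.28/(5·10.14) = 15.28/50.70 = 0.3014

Final: 0.3014


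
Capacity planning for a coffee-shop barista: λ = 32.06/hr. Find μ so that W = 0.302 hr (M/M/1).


W = 1/(μ−λ) ⇒ μ − λ = 1/W = 1/0.302 = 3.3113
μ = λ + 1/W = 32.06 + 3.3113 = 35.3713 per hr

Final: 35.3713 /hr


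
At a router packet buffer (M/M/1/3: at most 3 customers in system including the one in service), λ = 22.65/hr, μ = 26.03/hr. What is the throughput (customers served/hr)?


ρ = 0.8701; P_K = (1−ρ)ρ^3/(1−ρ^4) = 0.200491
λ_eff = λ(1 − P_K) = 22.65·(1 − 0.200491) = 22.65·0.799509 = 18.1089 /hr

Final: 18.1089 /hr


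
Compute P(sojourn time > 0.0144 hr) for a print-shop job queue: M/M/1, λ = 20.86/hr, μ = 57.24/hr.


W ~ Exponential(μ−λ) for M/M/1.
μ − λ = 57.24 − 20.86 = 36.3800
P(W > t) = e^{−(μ−λ)t} = e^{−0.5239} = 0.592223

Final: 0.592223


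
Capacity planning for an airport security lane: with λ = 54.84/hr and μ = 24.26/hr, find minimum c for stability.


Stability requires cμ > λ ⇔ c > λ/μ.
λ/μ = 54.84/24.26 = 2.2605
Minimum integer c = ⌊2.2605⌋ + 1 = 3
Check: 3·24.26 = 72.78 > 54.84, while 2·24.26 = 48.52 ≤ 54.84

Final: 3 servers


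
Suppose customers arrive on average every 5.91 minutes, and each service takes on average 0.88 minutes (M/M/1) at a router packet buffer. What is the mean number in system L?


λ = 60/5.91 = 10.1523 /hr
μ = 60/0.88 = 68.1818 /hr
ρ = λ/μ = 10.1523/68.1818 = 0.1489
L = ρ/(1−ρ) = 0.1489/0.8511 = 0.1750

Final: 0.1750


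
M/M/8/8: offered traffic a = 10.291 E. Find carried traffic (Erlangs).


B(8,10.291) = 0.351735 (Erlang-B)
Carried load = a(1 − B) = 10.291·(1 − 0.351735) = 10.291·0.648265 = 6.6713 E

Final: 6.6713 Erlangs


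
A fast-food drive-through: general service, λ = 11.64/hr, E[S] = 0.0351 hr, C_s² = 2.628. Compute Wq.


ρ = λ·E[S] = 11.64·0.0351 = 0.4086
E[S²] = E[S]²(1+C_s²) = 0.0351²·(1+2.628) = 0.004470
Wq = λ·E[S²]/(2(1−ρ)) = 11.64·0.004470/(2·0.5914) = 0.04398 hr

Final: 0.04398 hr


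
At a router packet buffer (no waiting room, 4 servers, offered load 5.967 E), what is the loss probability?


B(c,a) = (a^c/c!) / Σ_{k=0}^{c} a^k/k!
a^4/4! = 52.821765
Σ terms (k=0..4): 1.00000 + 5.96700 + 17.80254 + 35.40926 + 52.82177 = 113.000571
B = 52.821765/113.000571 = 0.467447

Final: 0.467447


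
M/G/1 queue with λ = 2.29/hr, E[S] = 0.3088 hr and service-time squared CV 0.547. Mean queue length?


ρ = λ·E[S] = 2.29·0.3088 = 0.7072
Lq = ρ²(1+C_s²)/(2(1−ρ)) = 0.5001·(1+0.547)/(2·0.2928)
= 0.5001·1.5470/0.5857 = 1.32082

Final: 1.32082


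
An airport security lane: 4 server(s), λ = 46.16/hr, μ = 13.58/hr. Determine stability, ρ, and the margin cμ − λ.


Total capacity cμ = 4·13.58 = 54.32/hr
ρ = λ/(cμ) = 46.16/54.32 = 0.8498
Stable ⇔ ρ < 1: YES
Spare capacity = cμ − λ = 54.32 − 46.16 = 8.16/hr

Final: ρ = 0.8498; stable; margin = 8.16/hr


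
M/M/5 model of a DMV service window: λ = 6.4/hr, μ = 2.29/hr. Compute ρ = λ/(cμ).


ρ = λ/(cμ) = 6.4/(5·2.29) = 6.4/11.45 = 0.5590

Final: 0.5590


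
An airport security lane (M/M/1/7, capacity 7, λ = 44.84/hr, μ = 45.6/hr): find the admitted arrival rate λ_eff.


ρ = 0.9833; P_K = (1−ρ)ρ^7/(1−ρ^8) = 0.117772
λ_eff = λ(1 − P_K) = 44.84·(1 − 0.117772) = 44.84·0.882228 = 39.5591 /hr

Final: 39.5591 /hr


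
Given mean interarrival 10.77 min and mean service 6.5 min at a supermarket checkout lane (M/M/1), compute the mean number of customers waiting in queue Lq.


λ = 60/10.77 = 5.5710 /hr
μ = 60/6.5 = 9.2308 /hr
ρ = λ/μ = 5.5710/9.2308 = 0.6035
Lq = ρ²/(1−ρ) = 0.3642/0.3965 = 0.9187

Final: 0.9187


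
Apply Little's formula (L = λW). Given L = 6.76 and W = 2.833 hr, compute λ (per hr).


λ = L/W = 6.76/2.833 = 2.3862 /hr

Final: 2.3862 /hr


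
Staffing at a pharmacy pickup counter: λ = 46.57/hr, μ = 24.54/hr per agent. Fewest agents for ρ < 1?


Stability requires cμ > λ ⇔ c > λ/μ.
λ/μ = 46.57/24.54 = 1.8977
Minimum integer c = ⌊1.8977⌋ + 1 = 2
Check: 2·24.54 = 49.08 > 46.57, while 1·24.54 = 24.54 ≤ 46.57

Final: 2 servers


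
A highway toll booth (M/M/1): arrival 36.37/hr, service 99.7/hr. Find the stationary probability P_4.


ρ = 36.37/99.7 = 0.3648
P_n = (1−ρ)·ρ^n = (1 − 0.3648)·0.3648^4 = 0.6352·0.017709 = 0.011249

Final: 0.011249


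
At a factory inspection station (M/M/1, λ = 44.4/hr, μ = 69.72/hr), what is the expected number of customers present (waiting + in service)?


ρ = λ/μ = 44.4/69.72 = 0.6368
L = ρ/(1−ρ) = 0.6368/(1 − 0.6368) = 0.6368/0.3632 = 1.7536

Final: 1.7536


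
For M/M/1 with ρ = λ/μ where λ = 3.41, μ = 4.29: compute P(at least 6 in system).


ρ = 3.41/4.29 = 0.7949
P(N ≥ n) = ρ^n = 0.7949^6 = 0.252222

Final: 0.252222


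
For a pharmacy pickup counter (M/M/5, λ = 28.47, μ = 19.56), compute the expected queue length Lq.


a = λ/μ = 1.4555; ρ = a/5 = 0.2911
P₀ = 0.232963
Lq = P₀·a^c·ρ / (c!·(1−ρ)²) = 0.232963·6.53271·0.2911/(120·0.50253)
= 0.007347

Final: 0.007347


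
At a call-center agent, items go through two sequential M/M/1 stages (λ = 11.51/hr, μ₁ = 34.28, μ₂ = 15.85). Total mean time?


Each node sees arrival rate λ = 11.51/hr (tandem ⇒ throughput preserved).
W₁ = 1/(μ₁−λ) = 1/(34.28−11.51) = 0.04392 hr
W₂ = 1/(μ₂−λ) = 1/(15.85−11.51) = 0.23041 hr
W_total = W₁ + W₂ = 0.04392 + 0.23041 = 0.27433 hr

Final: 0.27433 hr


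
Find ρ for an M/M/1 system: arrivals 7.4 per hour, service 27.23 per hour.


ρ = λ/μ = 7.4/27.23 = 0.2718

Final: 0.2718


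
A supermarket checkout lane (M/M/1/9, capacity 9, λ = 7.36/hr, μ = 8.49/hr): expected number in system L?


ρ = 7.36/8.49 = 0.8669
L = ρ[1 − (K+1)ρ^K + Kρ^(K+1)] / [(1−ρ)(1−ρ^(K+1))]
Numerator: 0.8669·(1 − 10·0.276523 + 9·0.239718) = 0.340030
Denominator: (0.1331)·(0.760282) = 0.101192
L = 0.340030/0.101192 = 3.3603

Final: 3.3603


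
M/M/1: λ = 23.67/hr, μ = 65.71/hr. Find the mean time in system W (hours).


W = 1/(μ−λ) = 1/(65.71 − 23.67) = 1/42.04 = 0.02379 hr

Final: 0.02379 hr


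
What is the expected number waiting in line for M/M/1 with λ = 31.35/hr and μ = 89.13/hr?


ρ = 31.35/89.13 = 0.3517
Lq = ρ²/(1−ρ) = 0.1237/0.6483 = 0.1908

Final: 0.1908


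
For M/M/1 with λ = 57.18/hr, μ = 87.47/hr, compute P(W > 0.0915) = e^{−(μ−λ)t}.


W ~ Exponential(μ−λ) for M/M/1.
μ − λ = 87.47 − 57.18 = 30.2900
P(W > t) = e^{−(μ−λ)t} = e^{−2.7715} = 0.062566

Final: 0.062566


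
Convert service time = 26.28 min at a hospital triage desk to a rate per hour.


μ = 1/(service time) in consistent units.
1 hour = 60 min, so μ = 60/26.28 = 2.2831 per hour

Final: 2.2831 /hr


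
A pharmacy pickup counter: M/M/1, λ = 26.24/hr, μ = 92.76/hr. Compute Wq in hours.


ρ = 26.24/92.76 = 0.2829
Wq = ρ/(μ−λ) = 0.2829/(92.76 − 26.24) = 0.2829/66.52 = 0.004253 hr

Final: 0.004253 hr


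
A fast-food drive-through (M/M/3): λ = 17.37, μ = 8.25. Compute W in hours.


a = 2.1055; ρ = 0.7018; P₀ = 0.094888
Lq = P₀·a^c·ρ/(c!(1−ρ)²) = 1.16509
Wq = Lq/λ = 1.16509/17.37 = 0.06707 hr
W = Wq + 1/μ = 0.06707 + 0.12121 = 0.18829 hr

Final: 0.18829 hr


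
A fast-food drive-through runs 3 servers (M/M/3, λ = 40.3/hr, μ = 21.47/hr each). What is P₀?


a = λ/μ = 40.3/21.47 = 1.8770; ρ = a/c = 0.6257
Σ_{k=0}^{2} a^k/k! (terms k=0..2) = 1.00000 + 1.87704 + 1.76164 = 4.63867
Tail: a^3/(3!(1−ρ)) = 6.61331/(6·0.3743) = 2.94458
P₀ = 1/(4.63867 + 2.94458) = 1/7.58326 = 0.131869

Final: 0.131869


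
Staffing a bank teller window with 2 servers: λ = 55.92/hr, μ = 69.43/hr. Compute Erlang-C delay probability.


a = λ/μ = 0.8054; ρ = a/2 = 0.4027
P₀ = 0.425814 (from M/M/c formula)
C(c,a) = [a^c/(c!(1−ρ))]·P₀ = [0.64869/(2·0.5973)]·0.425814
= 0.54303·0.425814 = 0.231229

Final: 0.231229


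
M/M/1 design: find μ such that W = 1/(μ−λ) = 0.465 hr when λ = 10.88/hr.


W = 1/(μ−λ) ⇒ μ − λ = 1/W = 1/0.465 = 2.1505
μ = λ + 1/W = 10.88 + 2.1505 = 13.0305 per hr

Final: 13.0305 /hr


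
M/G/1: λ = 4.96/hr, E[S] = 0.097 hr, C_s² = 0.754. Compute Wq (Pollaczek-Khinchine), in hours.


ρ = λ·E[S] = 4.96·0.097 = 0.4811
E[S²] = E[S]²(1+C_s²) = 0.097²·(1+0.754) = 0.016503
Wq = λ·E[S²]/(2(1−ρ)) = 4.96·0.016503/(2·0.5189) = 0.07888 hr

Final: 0.07888 hr


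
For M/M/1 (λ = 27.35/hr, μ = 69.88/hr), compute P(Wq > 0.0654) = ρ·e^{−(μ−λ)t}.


ρ = 27.35/69.88 = 0.3914
P(Wq > t) = ρ·e^{−(μ−λ)t} = 0.3914·e^{−2.7815}
= 0.3914·0.061948 = 0.024245

Final: 0.024245


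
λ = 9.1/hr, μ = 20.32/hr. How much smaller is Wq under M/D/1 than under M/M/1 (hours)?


ρ = 9.1/20.32 = 0.4478
Wq(M/M/1) = ρ/(μ−λ) = 0.4478/11.22 = 0.03991 hr
Wq(M/D/1) = ρ/(2(μ−λ)) = 0.01996 hr
Savings = 0.03991 − 0.01996 = 0.01996 hr

Final: 0.01996 hr


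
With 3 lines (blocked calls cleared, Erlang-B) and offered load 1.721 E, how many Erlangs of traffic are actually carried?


B(3,1.721) = 0.168180 (Erlang-B)
Carried load = a(1 − B) = 1.721·(1 − 0.168180) = 1.721·0.831820 = 1.4316 E

Final: 1.4316 Erlangs


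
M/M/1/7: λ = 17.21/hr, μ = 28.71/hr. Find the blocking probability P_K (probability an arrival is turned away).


ρ = λ/μ = 17.21/28.71 = 0.5994
P_K = (1−ρ)ρ^K/(1−ρ^(K+1)) = (0.4006·0.027812)/(1 − 0.016672)
= 0.011140/0.983328 = 0.011329

Final: 0.011329


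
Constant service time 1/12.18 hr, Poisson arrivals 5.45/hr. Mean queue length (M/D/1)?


ρ = 5.45/12.18 = 0.4475
M/D/1: Lq = ρ²/(2(1−ρ)) = 0.2002/(2·0.5525) = 0.18118

Final: 0.18118


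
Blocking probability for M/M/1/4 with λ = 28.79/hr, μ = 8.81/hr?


ρ = λ/μ = 28.79/8.81 = 3.2679
P_K = (1−ρ)ρ^K/(1−ρ^(K+1)) = (-2.2679·114.041528)/(1 − 372.673732)
= -258.632204/-371.673732 = 0.695858

Final: 0.695858


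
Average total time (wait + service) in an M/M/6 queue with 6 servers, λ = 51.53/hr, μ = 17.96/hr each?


a = 2.8692; ρ = 0.4782; P₀ = 0.056021
Lq = P₀·a^c·ρ/(c!(1−ρ)²) = 0.07623
Wq = Lq/λ = 0.07623/51.53 = 0.001479 hr
W = Wq + 1/μ = 0.001479 + 0.05568 = 0.05716 hr

Final: 0.05716 hr


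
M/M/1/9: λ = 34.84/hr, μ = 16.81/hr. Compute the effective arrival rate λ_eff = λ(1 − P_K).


ρ = 2.0726; P_K = (1−ρ)ρ^9/(1−ρ^10) = 0.517863
λ_eff = λ(1 − P_K) = 34.84·(1 − 0.517863) = 34.84·0.482137 = 16.7977 /hr

Final: 16.7977 /hr


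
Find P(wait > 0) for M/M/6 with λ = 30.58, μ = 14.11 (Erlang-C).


a = λ/μ = 2.1673; ρ = a/6 = 0.3612
P₀ = 0.114216 (from M/M/c formula)
C(c,a) = [a^c/(c!(1−ρ))]·P₀ = [103.62458/(720·0.6388)]·0.114216
= 0.22531·0.114216 = 0.025733

Final: 0.025733


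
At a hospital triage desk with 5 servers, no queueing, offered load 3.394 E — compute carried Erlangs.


B(5,3.394) = 0.144616 (Erlang-B)
Carried load = a(1 − B) = 3.394·(1 − 0.144616) = 3.394·0.855384 = 2.9032 E

Final: 2.9032 Erlangs


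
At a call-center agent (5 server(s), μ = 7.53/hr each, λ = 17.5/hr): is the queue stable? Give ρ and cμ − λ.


Total capacity cμ = 5·7.53 = 37.65/hr
ρ = λ/(cμ) = 17.5/37.65 = 0.4648
Stable ⇔ ρ < 1: YES
Spare capacity = cμ − λ = 37.65 − 17.5 = 20.15/hr

Final: ρ = 0.4648; stable; margin = 20.15/hr


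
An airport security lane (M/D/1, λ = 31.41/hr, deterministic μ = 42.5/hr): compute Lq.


ρ = 31.41/42.5 = 0.7391
M/D/1: Lq = ρ²/(2(1−ρ)) = 0.5462/(2·0.2609) = 1.04661

Final: 1.04661


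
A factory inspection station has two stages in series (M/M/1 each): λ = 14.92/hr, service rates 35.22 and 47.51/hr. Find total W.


Each node sees arrival rate λ = 14.92/hr (tandem ⇒ throughput preserved).
W₁ = 1/(μ₁−λ) = 1/(35.22−14.92) = 0.04926 hr
W₂ = 1/(μ₂−λ) = 1/(47.51−14.92) = 0.03068 hr
W_total = W₁ + W₂ = 0.04926 + 0.03068 = 0.07995 hr

Final: 0.07995 hr


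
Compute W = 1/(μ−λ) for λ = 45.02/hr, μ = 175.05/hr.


W = 1/(μ−λ) = 1/(175.05 − 45.02) = 1/130.03 = 0.007691 hr

Final: 0.007691 hr


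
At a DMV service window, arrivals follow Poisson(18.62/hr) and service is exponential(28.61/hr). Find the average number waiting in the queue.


ρ = 18.62/28.61 = 0.6508
Lq = ρ²/(1−ρ) = 0.4236/0.3492 = 1.2130

Final: 1.2130


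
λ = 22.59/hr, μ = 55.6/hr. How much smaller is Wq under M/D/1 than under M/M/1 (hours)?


ρ = 22.59/55.6 = 0.4063
Wq(M/M/1) = ρ/(μ−λ) = 0.4063/33.01 = 0.01231 hr
Wq(M/D/1) = ρ/(2(μ−λ)) = 0.006154 hr
Savings = 0.01231 − 0.006154 = 0.006154 hr

Final: 0.006154 hr


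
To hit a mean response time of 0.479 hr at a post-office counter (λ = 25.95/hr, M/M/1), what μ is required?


W = 1/(μ−λ) ⇒ μ − λ = 1/W = 1/0.479 = 2.0877
μ = λ + 1/W = 25.95 + 2.0877 = 28.0377 per hr

Final: 28.0377 /hr


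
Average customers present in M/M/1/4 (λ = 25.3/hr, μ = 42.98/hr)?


ρ = 25.3/42.98 = 0.5886
L = ρ[1 − (K+1)ρ^K + Kρ^(K+1)] / [(1−ρ)(1−ρ^(K+1))]
Numerator: 0.5886·(1 − 5·0.120065 + 4·0.070676) = 0.401679
Denominator: (0.4114)·(0.929324) = 0.382281
L = 0.401679/0.382281 = 1.0507

Final: 1.0507


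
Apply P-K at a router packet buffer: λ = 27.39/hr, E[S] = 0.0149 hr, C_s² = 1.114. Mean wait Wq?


ρ = λ·E[S] = 27.39·0.0149 = 0.4081
E[S²] = E[S]²(1+C_s²) = 0.0149²·(1+1.114) = 0.0004693
Wq = λ·E[S²]/(2(1−ρ)) = 27.39·0.0004693/(2·0.5919) = 0.01086 hr

Final: 0.01086 hr


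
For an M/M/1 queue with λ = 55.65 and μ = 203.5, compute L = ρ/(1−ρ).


ρ = λ/μ = 55.65/203.5 = 0.2735
L = ρ/(1−ρ) = 0.2735/(1 − 0.2735) = 0.2735/0.7265 = 0.3764

Final: 0.3764


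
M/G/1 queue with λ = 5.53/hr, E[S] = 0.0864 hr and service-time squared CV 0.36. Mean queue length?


ρ = λ·E[S] = 5.53·0.0864 = 0.4778
Lq = ρ²(1+C_s²)/(2(1−ρ)) = 0.2283·(1+0.36)/(2·0.5222)
= 0.2283·1.3600/1.0444 = 0.29726

Final: 0.29726


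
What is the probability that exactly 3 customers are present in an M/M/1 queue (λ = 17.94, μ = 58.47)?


ρ = 17.94/58.47 = 0.3068
P_n = (1−ρ)·ρ^n = (1 − 0.3068)·0.3068^3 = 0.6932·0.028885 = 0.020022

Final: 0.020022


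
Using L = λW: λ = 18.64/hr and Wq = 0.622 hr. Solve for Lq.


Lq = λWq = 18.64·0.622 = 11.5941

Final: 11.5941


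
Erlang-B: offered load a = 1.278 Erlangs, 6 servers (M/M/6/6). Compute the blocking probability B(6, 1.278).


B(c,a) = (a^c/c!) / Σ_{k=0}^{c} a^k/k!
a^6/6! = 0.006051
Σ terms (k=0..6): 1.00000 + 1.27800 + 0.81664 + 0.34789 + 0.11115 + 0.02841 + 0.006051 = 3.588144
B = 0.006051/3.588144 = 0.001686

Final: 0.001686


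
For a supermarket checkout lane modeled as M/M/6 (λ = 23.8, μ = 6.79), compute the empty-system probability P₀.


a = λ/μ = 23.8/6.79 = 3.5052; ρ = a/c = 0.5842
Σ_{k=0}^{5} a^k/k! (terms k=0..5) = 1.00000 + 3.50515 + 6.14305 + 7.17745 + 6.28952 + 4.40915 = 28.52433
Tail: a^6/(6!(1−ρ)) = 1854.56943/(720·0.4158) = 6.19467
P₀ = 1/(28.52433 + 6.19467) = 1/34.71900 = 0.028803

Final: 0.028803


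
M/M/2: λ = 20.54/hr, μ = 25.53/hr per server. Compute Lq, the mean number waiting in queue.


a = λ/μ = 0.8045; ρ = a/2 = 0.4023
P₀ = 0.426257
Lq = P₀·a^c·ρ / (c!·(1−ρ)²) = 0.426257·0.64729·0.4023/(2·0.35728)
= 0.15533

Final: 0.15533


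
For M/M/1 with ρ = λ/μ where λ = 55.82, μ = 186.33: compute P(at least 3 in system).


ρ = 55.82/186.33 = 0.2996
P(N ≥ n) = ρ^n = 0.2996^3 = 0.026886

Final: 0.026886


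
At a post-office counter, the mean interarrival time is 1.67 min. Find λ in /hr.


λ = 1/(interarrival time) in consistent units.
1 hour = 60 min, so λ = 60/1.67 = 35.9281 per hour

Final: 35.9281 /hr


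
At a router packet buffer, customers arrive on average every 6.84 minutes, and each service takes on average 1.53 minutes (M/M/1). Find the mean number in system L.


λ = 60/6.84 = 8.7719 /hr
μ = 60/1.53 = 39.2157 /hr
ρ = λ/μ = 8.7719/39.2157 = 0.2237
L = ρ/(1−ρ) = 0.2237/0.7763 = 0.2881

Final: 0.2881


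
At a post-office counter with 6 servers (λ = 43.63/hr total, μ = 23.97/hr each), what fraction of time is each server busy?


ρ = λ/(cμ) = 43.63/(6·23.97) = 43.63/143.82 = 0.3034

Final: 0.3034


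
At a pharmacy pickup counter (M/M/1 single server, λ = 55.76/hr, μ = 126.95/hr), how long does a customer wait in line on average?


ρ = 55.76/126.95 = 0.4392
Wq = ρ/(μ−λ) = 0.4392/(126.95 − 55.76) = 0.4392/71.19 = 0.006170 hr

Final: 0.006170 hr


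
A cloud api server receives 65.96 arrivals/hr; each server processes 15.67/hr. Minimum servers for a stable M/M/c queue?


Stability requires cμ > λ ⇔ c > λ/μ.
λ/μ = 65.96/15.67 = 4.2093
Minimum integer c = ⌊4.2093⌋ + 1 = 5
Check: 5·15.67 = 78.35 > 65.96, while 4·15.67 = 62.68 ≤ 65.96

Final: 5 servers


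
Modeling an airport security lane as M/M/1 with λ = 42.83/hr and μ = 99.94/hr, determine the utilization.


ρ = λ/μ = 42.83/99.94 = 0.4286

Final: 0.4286


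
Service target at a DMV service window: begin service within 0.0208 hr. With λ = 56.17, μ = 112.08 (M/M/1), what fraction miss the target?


ρ = 56.17/112.08 = 0.5012
P(Wq > t) = ρ·e^{−(μ−λ)t} = 0.5012·e^{−1.1629}
= 0.5012·0.312570 = 0.156647

Final: 0.156647


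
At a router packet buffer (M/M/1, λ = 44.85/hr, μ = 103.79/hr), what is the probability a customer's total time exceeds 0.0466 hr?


W ~ Exponential(μ−λ) for M/M/1.
μ − λ = 103.79 − 44.85 = 58.9400
P(W > t) = e^{−(μ−λ)t} = e^{−2.7466} = 0.064145

Final: 0.064145


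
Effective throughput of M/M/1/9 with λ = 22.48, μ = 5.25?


ρ = 4.2819; P_K = (1−ρ)ρ^9/(1−ρ^10) = 0.766459
λ_eff = λ(1 − P_K) = 22.48·(1 − 0.766459) = 22.48·0.233541 = 5.2500 /hr

Final: 5.2500 /hr


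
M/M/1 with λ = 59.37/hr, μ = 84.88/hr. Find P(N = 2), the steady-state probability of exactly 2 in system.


ρ = 59.37/84.88 = 0.6995
P_n = (1−ρ)·ρ^n = (1 − 0.6995)·0.6995^2 = 0.3005·0.489242 = 0.147038

Final: 0.147038


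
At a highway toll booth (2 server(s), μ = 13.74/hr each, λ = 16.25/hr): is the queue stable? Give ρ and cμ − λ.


Total capacity cμ = 2·13.74 = 27.48/hr
ρ = λ/(cμ) = 16.25/27.48 = 0.5913
Stable ⇔ ρ < 1: YES
Spare capacity = cμ − λ = 27.48 − 16.25 = 11.23/hr

Final: ρ = 0.5913; stable; margin = 11.23/hr


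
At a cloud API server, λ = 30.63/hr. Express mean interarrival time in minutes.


Mean interarrival time = 1/λ = 1/30.63 hour = 0.03265 hour
In minutes: 0.03265 × 60 = 1.9589 min

Final: 1.9589 min


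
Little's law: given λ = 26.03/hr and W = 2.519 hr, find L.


L = λW = 26.03·2.519 = 65.5696

Final: 65.5696


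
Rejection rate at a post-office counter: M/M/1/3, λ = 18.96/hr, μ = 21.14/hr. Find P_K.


ρ = λ/μ = 18.96/21.14 = 0.8969
P_K = (1−ρ)ρ^K/(1−ρ^(K+1)) = (0.1031·0.721440)/(1 − 0.647043)
= 0.074396/0.352957 = 0.210780

Final: 0.210780


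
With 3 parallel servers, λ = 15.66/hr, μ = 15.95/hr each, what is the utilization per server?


ρ = λ/(cμ) = 15.66/(3·15.95) = 15.66/47.85 = 0.3273

Final: 0.3273


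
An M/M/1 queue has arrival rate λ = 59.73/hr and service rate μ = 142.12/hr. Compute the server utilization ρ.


ρ = λ/μ = 59.73/142.12 = 0.4203

Final: 0.4203


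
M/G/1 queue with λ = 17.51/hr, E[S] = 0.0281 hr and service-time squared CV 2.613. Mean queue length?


ρ = λ·E[S] = 17.51·0.0281 = 0.4920
Lq = ρ²(1+C_s²)/(2(1−ρ)) = 0.2421·(1+2.613)/(2·0.5080)
= 0.2421·3.6130/1.0159 = 0.86097

Final: 0.86097


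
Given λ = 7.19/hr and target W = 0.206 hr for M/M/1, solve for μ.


W = 1/(μ−λ) ⇒ μ − λ = 1/W = 1/0.206 = 4.8544
μ = λ + 1/W = 7.19 + 4.8544 = 12.0444 per hr

Final: 12.0444 /hr


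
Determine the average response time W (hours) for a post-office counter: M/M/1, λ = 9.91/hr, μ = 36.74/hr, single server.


W = 1/(μ−λ) = 1/(36.74 − 9.91) = 1/26.83 = 0.03727 hr

Final: 0.03727 hr


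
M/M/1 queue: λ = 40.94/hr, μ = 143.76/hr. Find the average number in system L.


ρ = λ/μ = 40.94/143.76 = 0.2848
L = ρ/(1−ρ) = 0.2848/(1 − 0.2848) = 0.2848/0.7152 = 0.3982

Final: 0.3982


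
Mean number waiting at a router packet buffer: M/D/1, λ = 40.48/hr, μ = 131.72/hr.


ρ = 40.48/131.72 = 0.3073
M/D/1: Lq = ρ²/(2(1−ρ)) = 0.09444/(2·0.6927) = 0.06817

Final: 0.06817


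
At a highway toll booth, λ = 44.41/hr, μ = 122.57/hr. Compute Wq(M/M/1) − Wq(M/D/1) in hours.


ρ = 44.41/122.57 = 0.3623
Wq(M/M/1) = ρ/(μ−λ) = 0.3623/78.16 = 0.004636 hr
Wq(M/D/1) = ρ/(2(μ−λ)) = 0.002318 hr
Savings = 0.004636 − 0.002318 = 0.002318 hr

Final: 0.002318 hr


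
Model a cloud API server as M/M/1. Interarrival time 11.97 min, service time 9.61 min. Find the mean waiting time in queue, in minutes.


λ = 60/11.97 = 5.0125 /hr
μ = 60/9.61 = 6.2435 /hr
ρ = λ/μ = 5.0125/6.2435 = 0.8028
Wq = ρ/(μ−λ) = 0.8028/(6.2435−5.0125) = 0.65220 hr
In minutes: 0.65220·60 = 39.132 min

Final: 39.132 min


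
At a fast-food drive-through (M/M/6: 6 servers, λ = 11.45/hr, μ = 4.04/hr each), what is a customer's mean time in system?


a = 2.8342; ρ = 0.4724; P₀ = 0.058069
Lq = P₀·a^c·ρ/(c!(1−ρ)²) = 0.07092
Wq = Lq/λ = 0.07092/11.45 = 0.006194 hr
W = Wq + 1/μ = 0.006194 + 0.24752 = 0.25372 hr

Final: 0.25372 hr


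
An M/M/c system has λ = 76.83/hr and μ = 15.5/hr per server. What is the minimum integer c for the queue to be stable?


Stability requires cμ > λ ⇔ c > λ/μ.
λ/μ = 76.83/15.5 = 4.9568
Minimum integer c = ⌊4.9568⌋ + 1 = 5
Check: 5·15.5 = 77.50 > 76.83, while 4·15.5 = 62.00 ≤ 76.83

Final: 5 servers


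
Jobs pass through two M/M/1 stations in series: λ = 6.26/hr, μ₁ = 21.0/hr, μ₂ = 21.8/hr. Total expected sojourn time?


Each node sees arrival rate λ = 6.26/hr (tandem ⇒ throughput preserved).
W₁ = 1/(μ₁−λ) = 1/(21.0−6.26) = 0.06784 hr
W₂ = 1/(μ₂−λ) = 1/(21.8−6.26) = 0.06435 hr
W_total = W₁ + W₂ = 0.06784 + 0.06435 = 0.13219 hr

Final: 0.13219 hr


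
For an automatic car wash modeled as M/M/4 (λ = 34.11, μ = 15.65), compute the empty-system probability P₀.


a = λ/μ = 34.11/15.65 = 2.1796; ρ = a/c = 0.5449
Σ_{k=0}^{3} a^k/k! (terms k=0..3) = 1.00000 + 2.17955 + 2.37523 + 1.72564 = 7.28042
Tail: a^4/(4!(1−ρ)) = 22.56678/(24·0.4551) = 2.06605
P₀ = 1/(7.28042 + 2.06605) = 1/9.34647 = 0.106992

Final: 0.106992


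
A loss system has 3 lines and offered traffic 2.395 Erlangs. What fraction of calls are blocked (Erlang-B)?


B(c,a) = (a^c/c!) / Σ_{k=0}^{c} a^k/k!
a^3/3! = 2.289630
Σ terms (k=0..3): 1.00000 + 2.39500 + 2.86801 + 2.28963 = 8.552642
B = 2.289630/8.552642 = 0.267710

Final: 0.267710


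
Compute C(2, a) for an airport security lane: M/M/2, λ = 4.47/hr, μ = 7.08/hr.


a = λ/μ = 0.6314; ρ = a/2 = 0.3157
P₀ = 0.520129 (from M/M/c formula)
C(c,a) = [a^c/(c!(1−ρ))]·P₀ = [0.39861/(2·0.6843)]·0.520129
= 0.29124·0.520129 = 0.151485

Final: 0.151485


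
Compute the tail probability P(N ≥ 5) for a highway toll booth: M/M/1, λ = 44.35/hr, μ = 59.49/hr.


ρ = 44.35/59.49 = 0.7455
P(N ≥ n) = ρ^n = 0.7455^5 = 0.230276

Final: 0.230276


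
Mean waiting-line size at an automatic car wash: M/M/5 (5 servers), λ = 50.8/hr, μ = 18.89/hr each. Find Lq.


a = λ/μ = 2.6893; ρ = a/5 = 0.5379
P₀ = 0.065521
Lq = P₀·a^c·ρ / (c!·(1−ρ)²) = 0.065521·140.65616·0.5379/(120·0.21358)
= 0.19340

Final: 0.19340


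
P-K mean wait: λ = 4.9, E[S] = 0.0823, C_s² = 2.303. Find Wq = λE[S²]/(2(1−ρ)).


ρ = λ·E[S] = 4.9·0.0823 = 0.4033
E[S²] = E[S]²(1+C_s²) = 0.0823²·(1+2.303) = 0.022372
Wq = λ·E[S²]/(2(1−ρ)) = 4.9·0.022372/(2·0.5967) = 0.09185 hr

Final: 0.09185 hr


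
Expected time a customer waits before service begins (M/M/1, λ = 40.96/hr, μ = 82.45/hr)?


ρ = 40.96/82.45 = 0.4968
Wq = ρ/(μ−λ) = 0.4968/(82.45 − 40.96) = 0.4968/41.49 = 0.01197 hr

Final: 0.01197 hr


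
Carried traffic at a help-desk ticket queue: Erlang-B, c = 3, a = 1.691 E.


B(3,1.691) = 0.163580 (Erlang-B)
Carried load = a(1 − B) = 1.691·(1 − 0.163580) = 1.691·0.836420 = 1.4144 E

Final: 1.4144 Erlangs


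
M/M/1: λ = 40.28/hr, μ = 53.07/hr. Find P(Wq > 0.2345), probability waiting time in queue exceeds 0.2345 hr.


ρ = 40.28/53.07 = 0.7590
P(Wq > t) = ρ·e^{−(μ−λ)t} = 0.7590·e^{−2.9993}
= 0.7590·0.049824 = 0.037816

Final: 0.037816


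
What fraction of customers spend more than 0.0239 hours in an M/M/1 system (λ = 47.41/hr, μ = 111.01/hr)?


W ~ Exponential(μ−λ) for M/M/1.
μ − λ = 111.01 − 47.41 = 63.6000
P(W > t) = e^{−(μ−λ)t} = e^{−1.5200} = 0.218703

Final: 0.218703


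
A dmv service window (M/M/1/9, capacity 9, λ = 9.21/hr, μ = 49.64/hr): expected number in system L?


ρ = 9.21/49.64 = 0.1855
L = ρ[1 − (K+1)ρ^K + Kρ^(K+1)] / [(1−ρ)(1−ρ^(K+1))]
Numerator: 0.1855·(1 − 10·0.0000002605 + 9·0.00000004834) = 0.185535
Denominator: (0.8145)·(1.000000) = 0.814464
L = 0.185535/0.814464 = 0.2278

Final: 0.2278


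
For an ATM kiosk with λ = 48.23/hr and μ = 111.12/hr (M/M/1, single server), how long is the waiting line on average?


ρ = 48.23/111.12 = 0.4340
Lq = ρ²/(1−ρ) = 0.1884/0.5660 = 0.3329

Final: 0.3329


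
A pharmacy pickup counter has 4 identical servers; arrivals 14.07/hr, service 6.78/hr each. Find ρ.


ρ = λ/(cμ) = 14.07/(4·6.78) = 14.07/27.12 = 0.5188

Final: 0.5188


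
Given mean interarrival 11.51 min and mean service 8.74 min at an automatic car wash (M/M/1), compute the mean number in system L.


λ = 60/11.51 = 5.2129 /hr
μ = 60/8.74 = 6.8650 /hr
ρ = λ/μ = 5.2129/6.8650 = 0.7593
L = ρ/(1−ρ) = 0.7593/0.2407 = 3.1552

Final: 3.1552


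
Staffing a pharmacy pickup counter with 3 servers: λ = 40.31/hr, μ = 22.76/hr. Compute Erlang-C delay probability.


a = λ/μ = 1.7711; ρ = a/3 = 0.5904
P₀ = 0.151520 (from M/M/c formula)
C(c,a) = [a^c/(c!(1−ρ))]·P₀ = [5.55548/(6·0.4096)]·0.151520
= 2.26033·0.151520 = 0.342484

Final: 0.342484


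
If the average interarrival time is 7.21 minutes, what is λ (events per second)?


λ = 1/(interarrival time) in consistent units.
1 second = 0.0166667 min, so λ = 0.0166667/7.21 = 0.002312 per second

Final: 0.002312 /sec
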